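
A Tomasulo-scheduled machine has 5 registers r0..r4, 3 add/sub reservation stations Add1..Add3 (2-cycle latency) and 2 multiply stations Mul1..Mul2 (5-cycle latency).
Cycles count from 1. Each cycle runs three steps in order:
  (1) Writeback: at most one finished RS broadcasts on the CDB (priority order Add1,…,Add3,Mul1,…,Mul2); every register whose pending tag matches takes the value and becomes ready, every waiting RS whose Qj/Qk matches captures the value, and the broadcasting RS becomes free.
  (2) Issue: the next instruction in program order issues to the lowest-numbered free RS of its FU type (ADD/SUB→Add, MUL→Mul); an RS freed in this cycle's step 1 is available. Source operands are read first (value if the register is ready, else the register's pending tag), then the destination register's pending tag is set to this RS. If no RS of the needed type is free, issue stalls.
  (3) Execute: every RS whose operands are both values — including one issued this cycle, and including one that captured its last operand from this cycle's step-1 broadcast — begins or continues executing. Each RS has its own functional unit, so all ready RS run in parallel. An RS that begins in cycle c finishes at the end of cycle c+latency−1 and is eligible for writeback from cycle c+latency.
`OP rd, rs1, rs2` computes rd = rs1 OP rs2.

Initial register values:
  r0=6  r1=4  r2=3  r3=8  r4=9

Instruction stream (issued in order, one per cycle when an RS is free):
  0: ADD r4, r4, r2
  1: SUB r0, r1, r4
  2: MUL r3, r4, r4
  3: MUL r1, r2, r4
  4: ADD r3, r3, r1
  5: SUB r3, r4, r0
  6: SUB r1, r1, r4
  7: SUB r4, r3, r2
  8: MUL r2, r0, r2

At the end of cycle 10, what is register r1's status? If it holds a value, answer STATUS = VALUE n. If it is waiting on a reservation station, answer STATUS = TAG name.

  c1: issue ADD r4<-Add1  regs: r0:6,r1:4,r2:3,r3:8,r4:Add1
  c2: issue SUB r0<-Add2  regs: r0:Add2,r1:4,r2:3,r3:8,r4:Add1
  c3: CDB Add1=12; issue MUL r3<-Mul1  regs: r0:Add2,r1:4,r2:3,r3:Mul1,r4:12
  c4: issue MUL r1<-Mul2  regs: r0:Add2,r1:Mul2,r2:3,r3:Mul1,r4:12
  c5: CDB Add2=-8; issue ADD r3<-Add1  regs: r0:-8,r1:Mul2,r2:3,r3:Add1,r4:12
  c6: issue SUB r3<-Add2  regs: r0:-8,r1:Mul2,r2:3,r3:Add2,r4:12
  c7: issue SUB r1<-Add3  regs: r0:-8,r1:Add3,r2:3,r3:Add2,r4:12
  c8: CDB Add2=20; issue SUB r4<-Add2  regs: r0:-8,r1:Add3,r2:3,r3:20,r4:Add2
  c9: CDB Mul1=144; issue MUL r2<-Mul1  regs: r0:-8,r1:Add3,r2:Mul1,r3:20,r4:Add2
  c10: CDB Add2=17  regs: r0:-8,r1:Add3,r2:Mul1,r3:20,r4:17

STATUS = TAG Add3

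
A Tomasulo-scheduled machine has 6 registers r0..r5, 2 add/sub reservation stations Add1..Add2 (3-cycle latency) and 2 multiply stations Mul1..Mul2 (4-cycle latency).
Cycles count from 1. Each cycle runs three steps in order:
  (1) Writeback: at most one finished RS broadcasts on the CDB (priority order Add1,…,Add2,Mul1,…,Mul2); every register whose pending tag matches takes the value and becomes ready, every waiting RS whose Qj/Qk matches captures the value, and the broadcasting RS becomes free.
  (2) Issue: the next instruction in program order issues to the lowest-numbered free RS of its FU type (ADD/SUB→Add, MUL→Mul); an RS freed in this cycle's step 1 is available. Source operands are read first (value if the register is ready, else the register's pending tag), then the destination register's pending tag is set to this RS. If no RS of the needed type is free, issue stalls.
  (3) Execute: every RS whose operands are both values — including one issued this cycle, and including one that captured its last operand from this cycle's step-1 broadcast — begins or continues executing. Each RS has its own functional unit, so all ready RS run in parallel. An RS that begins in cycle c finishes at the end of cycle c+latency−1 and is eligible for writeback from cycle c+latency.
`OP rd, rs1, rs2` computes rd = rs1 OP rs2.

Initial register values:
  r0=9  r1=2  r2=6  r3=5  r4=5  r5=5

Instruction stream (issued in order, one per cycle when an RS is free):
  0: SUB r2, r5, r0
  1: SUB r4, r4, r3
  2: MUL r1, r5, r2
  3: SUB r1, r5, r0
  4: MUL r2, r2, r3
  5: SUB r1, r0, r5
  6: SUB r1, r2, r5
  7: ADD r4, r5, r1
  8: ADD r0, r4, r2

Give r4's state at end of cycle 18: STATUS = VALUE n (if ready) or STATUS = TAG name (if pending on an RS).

cycle 1: issue SUB r2<-Add1 // r0:9,r1:2,r2:Add1,r3:5,r4:5,r5:5
cycle 2: issue SUB r4<-Add2 // r0:9,r1:2,r2:Add1,r3:5,r4:Add2,r5:5
cycle 3: issue MUL r1<-Mul1 // r0:9,r1:Mul1,r2:Add1,r3:5,r4:Add2,r5:5
cycle 4: CDB Add1=-4; issue SUB r1<-Add1 // r0:9,r1:Add1,r2:-4,r3:5,r4:Add2,r5:5
cycle 5: CDB Add2=0; issue MUL r2<-Mul2 // r0:9,r1:Add1,r2:Mul2,r3:5,r4:0,r5:5
cycle 6: issue SUB r1<-Add2 // r0:9,r1:Add2,r2:Mul2,r3:5,r4:0,r5:5
cycle 7: CDB Add1=-4; issue SUB r1<-Add1 // r0:9,r1:Add1,r2:Mul2,r3:5,r4:0,r5:5
cycle 8: CDB Mul1=-20; stall // r0:9,r1:Add1,r2:Mul2,r3:5,r4:0,r5:5
cycle 9: CDB Add2=4; issue ADD r4<-Add2 // r0:9,r1:Add1,r2:Mul2,r3:5,r4:Add2,r5:5
cycle 10: CDB Mul2=-20; stall // r0:9,r1:Add1,r2:-20,r3:5,r4:Add2,r5:5
cycle 11: stall // r0:9,r1:Add1,r2:-20,r3:5,r4:Add2,r5:5
cycle 12: stall // r0:9,r1:Add1,r2:-20,r3:5,r4:Add2,r5:5
cycle 13: CDB Add1=-25; issue ADD r0<-Add1 // r0:Add1,r1:-25,r2:-20,r3:5,r4:Add2,r5:5
cycle 14: - // r0:Add1,r1:-25,r2:-20,r3:5,r4:Add2,r5:5
cycle 15: - // r0:Add1,r1:-25,r2:-20,r3:5,r4:Add2,r5:5
cycle 16: CDB Add2=-20 // r0:Add1,r1:-25,r2:-20,r3:5,r4:-20,r5:5
cycle 17: - // r0:Add1,r1:-25,r2:-20,r3:5,r4:-20,r5:5
cycle 18: - // r0:Add1,r1:-25,r2:-20,r3:5,r4:-20,r5:5

STATUS = VALUE -20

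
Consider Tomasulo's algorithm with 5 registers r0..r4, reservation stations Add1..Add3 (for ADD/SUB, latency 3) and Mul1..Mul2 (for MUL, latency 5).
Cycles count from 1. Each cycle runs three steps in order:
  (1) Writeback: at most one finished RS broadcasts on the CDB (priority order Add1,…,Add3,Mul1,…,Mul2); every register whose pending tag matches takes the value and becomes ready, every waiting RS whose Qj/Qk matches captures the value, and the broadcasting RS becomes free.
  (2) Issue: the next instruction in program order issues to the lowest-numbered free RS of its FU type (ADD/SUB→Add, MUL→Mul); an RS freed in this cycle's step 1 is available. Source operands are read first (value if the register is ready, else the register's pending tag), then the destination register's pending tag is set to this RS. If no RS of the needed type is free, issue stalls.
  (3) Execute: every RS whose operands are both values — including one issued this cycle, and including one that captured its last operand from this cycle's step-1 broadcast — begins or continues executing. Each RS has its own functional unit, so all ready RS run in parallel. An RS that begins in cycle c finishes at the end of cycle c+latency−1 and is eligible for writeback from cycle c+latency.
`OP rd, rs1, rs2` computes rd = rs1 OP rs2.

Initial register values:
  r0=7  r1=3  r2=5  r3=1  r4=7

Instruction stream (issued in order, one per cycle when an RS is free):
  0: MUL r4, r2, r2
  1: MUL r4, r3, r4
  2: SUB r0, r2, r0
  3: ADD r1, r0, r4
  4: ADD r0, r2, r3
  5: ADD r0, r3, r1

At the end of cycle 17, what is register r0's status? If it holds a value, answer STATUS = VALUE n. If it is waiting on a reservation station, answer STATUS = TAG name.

c1: issue MUL r4<-Mul1 | r0:7,r1:3,r2:5,r3:1,r4:Mul1
c2: issue MUL r4<-Mul2 | r0:7,r1:3,r2:5,r3:1,r4:Mul2
c3: issue SUB r0<-Add1 | r0:Add1,r1:3,r2:5,r3:1,r4:Mul2
c4: issue ADD r1<-Add2 | r0:Add1,r1:Add2,r2:5,r3:1,r4:Mul2
c5: issue ADD r0<-Add3 | r0:Add3,r1:Add2,r2:5,r3:1,r4:Mul2
c6: CDB Add1=-2; issue ADD r0<-Add1 | r0:Add1,r1:Add2,r2:5,r3:1,r4:Mul2
c7: CDB Mul1=25 | r0:Add1,r1:Add2,r2:5,r3:1,r4:Mul2
c8: CDB Add3=6 | r0:Add1,r1:Add2,r2:5,r3:1,r4:Mul2
c9: - | r0:Add1,r1:Add2,r2:5,r3:1,r4:Mul2
c10: - | r0:Add1,r1:Add2,r2:5,r3:1,r4:Mul2
c11: - | r0:Add1,r1:Add2,r2:5,r3:1,r4:Mul2
c12: CDB Mul2=25 | r0:Add1,r1:Add2,r2:5,r3:1,r4:25
c13: - | r0:Add1,r1:Add2,r2:5,r3:1,r4:25
c14: - | r0:Add1,r1:Add2,r2:5,r3:1,r4:25
c15: CDB Add2=23 | r0:Add1,r1:23,r2:5,r3:1,r4:25
c16: - | r0:Add1,r1:23,r2:5,r3:1,r4:25
c17: - | r0:Add1,r1:23,r2:5,r3:1,r4:25

STATUS = TAG Add1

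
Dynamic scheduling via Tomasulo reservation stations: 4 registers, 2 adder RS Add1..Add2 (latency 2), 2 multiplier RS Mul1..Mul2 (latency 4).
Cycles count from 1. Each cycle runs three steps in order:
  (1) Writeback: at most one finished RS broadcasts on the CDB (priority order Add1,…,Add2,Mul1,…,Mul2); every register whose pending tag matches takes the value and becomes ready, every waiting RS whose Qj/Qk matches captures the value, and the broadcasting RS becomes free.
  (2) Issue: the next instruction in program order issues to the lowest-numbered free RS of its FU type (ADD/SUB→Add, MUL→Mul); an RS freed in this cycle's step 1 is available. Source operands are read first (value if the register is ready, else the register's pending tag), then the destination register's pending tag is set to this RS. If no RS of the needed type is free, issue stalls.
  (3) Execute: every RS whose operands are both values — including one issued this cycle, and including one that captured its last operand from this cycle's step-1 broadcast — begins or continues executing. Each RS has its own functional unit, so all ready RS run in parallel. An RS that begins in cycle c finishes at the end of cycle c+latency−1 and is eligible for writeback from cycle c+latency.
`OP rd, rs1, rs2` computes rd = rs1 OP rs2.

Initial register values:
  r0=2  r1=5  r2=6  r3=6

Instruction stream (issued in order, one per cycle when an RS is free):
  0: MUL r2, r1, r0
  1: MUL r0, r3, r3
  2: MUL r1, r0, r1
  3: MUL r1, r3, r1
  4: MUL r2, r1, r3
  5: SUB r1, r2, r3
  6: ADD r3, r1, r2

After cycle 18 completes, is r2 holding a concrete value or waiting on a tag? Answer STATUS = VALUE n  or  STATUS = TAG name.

STATUS = VALUE 6480

c1: issue MUL r2<-Mul1 | r0:2,r1:5,r2:Mul1,r3:6
c2: issue MUL r0<-Mul2 | r0:Mul2,r1:5,r2:Mul1,r3:6
c3: stall | r0:Mul2,r1:5,r2:Mul1,r3:6
c4: stall | r0:Mul2,r1:5,r2:Mul1,r3:6
c5: CDB Mul1=10; issue MUL r1<-Mul1 | r0:Mul2,r1:Mul1,r2:10,r3:6
c6: CDB Mul2=36; issue MUL r1<-Mul2 | r0:36,r1:Mul2,r2:10,r3:6
c7: stall | r0:36,r1:Mul2,r2:10,r3:6
c8: stall | r0:36,r1:Mul2,r2:10,r3:6
c9: stall | r0:36,r1:Mul2,r2:10,r3:6
c10: CDB Mul1=180; issue MUL r2<-Mul1 | r0:36,r1:Mul2,r2:Mul1,r3:6
c11: issue SUB r1<-Add1 | r0:36,r1:Add1,r2:Mul1,r3:6
c12: issue ADD r3<-Add2 | r0:36,r1:Add1,r2:Mul1,r3:Add2
c13: - | r0:36,r1:Add1,r2:Mul1,r3:Add2
c14: CDB Mul2=1080 | r0:36,r1:Add1,r2:Mul1,r3:Add2
c15: - | r0:36,r1:Add1,r2:Mul1,r3:Add2
c16: - | r0:36,r1:Add1,r2:Mul1,r3:Add2
c17: - | r0:36,r1:Add1,r2:Mul1,r3:Add2
c18: CDB Mul1=6480 | r0:36,r1:Add1,r2:6480,r3:Add2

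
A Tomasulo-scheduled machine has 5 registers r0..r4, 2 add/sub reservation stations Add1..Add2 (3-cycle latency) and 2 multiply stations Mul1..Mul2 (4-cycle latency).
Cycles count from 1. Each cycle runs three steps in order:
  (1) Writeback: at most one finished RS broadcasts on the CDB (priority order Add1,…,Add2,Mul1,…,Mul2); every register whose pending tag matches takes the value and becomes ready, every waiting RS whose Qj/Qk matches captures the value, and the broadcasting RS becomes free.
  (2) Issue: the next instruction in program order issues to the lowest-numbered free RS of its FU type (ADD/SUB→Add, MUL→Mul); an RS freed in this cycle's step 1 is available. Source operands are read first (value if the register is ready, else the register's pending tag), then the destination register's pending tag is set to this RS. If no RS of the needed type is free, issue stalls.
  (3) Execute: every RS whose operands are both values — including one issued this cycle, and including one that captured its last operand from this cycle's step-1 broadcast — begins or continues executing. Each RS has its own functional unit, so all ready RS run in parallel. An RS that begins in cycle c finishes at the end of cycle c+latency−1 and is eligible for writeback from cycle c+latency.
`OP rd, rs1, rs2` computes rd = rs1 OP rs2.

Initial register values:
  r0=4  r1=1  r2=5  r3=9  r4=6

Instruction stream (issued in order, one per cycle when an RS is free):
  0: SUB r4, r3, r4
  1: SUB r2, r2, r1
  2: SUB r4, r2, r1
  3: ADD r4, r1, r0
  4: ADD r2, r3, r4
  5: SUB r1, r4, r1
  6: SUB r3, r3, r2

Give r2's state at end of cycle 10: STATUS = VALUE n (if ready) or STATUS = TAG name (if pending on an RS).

c1: issue SUB r4<-Add1 | r0:4,r1:1,r2:5,r3:9,r4:Add1
c2: issue SUB r2<-Add2 | r0:4,r1:1,r2:Add2,r3:9,r4:Add1
c3: stall | r0:4,r1:1,r2:Add2,r3:9,r4:Add1
c4: CDB Add1=3; issue SUB r4<-Add1 | r0:4,r1:1,r2:Add2,r3:9,r4:Add1
c5: CDB Add2=4; issue ADD r4<-Add2 | r0:4,r1:1,r2:4,r3:9,r4:Add2
c6: stall | r0:4,r1:1,r2:4,r3:9,r4:Add2
c7: stall | r0:4,r1:1,r2:4,r3:9,r4:Add2
c8: CDB Add1=3; issue ADD r2<-Add1 | r0:4,r1:1,r2:Add1,r3:9,r4:Add2
c9: CDB Add2=5; issue SUB r1<-Add2 | r0:4,r1:Add2,r2:Add1,r3:9,r4:5
c10: stall | r0:4,r1:Add2,r2:Add1,r3:9,r4:5

STATUS = TAG Add1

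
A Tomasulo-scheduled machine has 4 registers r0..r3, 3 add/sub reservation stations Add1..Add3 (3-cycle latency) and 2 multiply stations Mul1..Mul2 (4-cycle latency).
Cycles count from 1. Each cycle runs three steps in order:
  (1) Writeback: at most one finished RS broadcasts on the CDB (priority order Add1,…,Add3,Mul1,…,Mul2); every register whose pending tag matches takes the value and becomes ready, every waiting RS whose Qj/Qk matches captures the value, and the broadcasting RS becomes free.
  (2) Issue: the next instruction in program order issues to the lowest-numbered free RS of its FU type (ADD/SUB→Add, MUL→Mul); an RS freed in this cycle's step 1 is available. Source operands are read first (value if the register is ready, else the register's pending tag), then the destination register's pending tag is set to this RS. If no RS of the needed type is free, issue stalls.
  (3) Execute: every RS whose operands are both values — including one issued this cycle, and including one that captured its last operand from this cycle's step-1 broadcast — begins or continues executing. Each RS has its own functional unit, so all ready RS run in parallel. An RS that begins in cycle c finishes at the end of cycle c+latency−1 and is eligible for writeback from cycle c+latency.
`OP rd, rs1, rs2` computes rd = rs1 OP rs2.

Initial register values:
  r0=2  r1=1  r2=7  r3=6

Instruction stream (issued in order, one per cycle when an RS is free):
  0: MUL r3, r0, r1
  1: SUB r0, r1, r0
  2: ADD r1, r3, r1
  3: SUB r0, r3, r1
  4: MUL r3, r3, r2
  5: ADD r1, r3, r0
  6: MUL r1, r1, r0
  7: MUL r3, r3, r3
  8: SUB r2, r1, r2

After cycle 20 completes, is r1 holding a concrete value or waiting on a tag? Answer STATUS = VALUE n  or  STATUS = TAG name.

  c1: issue MUL r3<-Mul1  regs: r0:2,r1:1,r2:7,r3:Mul1
  c2: issue SUB r0<-Add1  regs: r0:Add1,r1:1,r2:7,r3:Mul1
  c3: issue ADD r1<-Add2  regs: r0:Add1,r1:Add2,r2:7,r3:Mul1
  c4: issue SUB r0<-Add3  regs: r0:Add3,r1:Add2,r2:7,r3:Mul1
  c5: CDB Add1=-1; issue MUL r3<-Mul2  regs: r0:Add3,r1:Add2,r2:7,r3:Mul2
  c6: CDB Mul1=2; issue ADD r1<-Add1  regs: r0:Add3,r1:Add1,r2:7,r3:Mul2
  c7: issue MUL r1<-Mul1  regs: r0:Add3,r1:Mul1,r2:7,r3:Mul2
  c8: stall  regs: r0:Add3,r1:Mul1,r2:7,r3:Mul2
  c9: CDB Add2=3; stall  regs: r0:Add3,r1:Mul1,r2:7,r3:Mul2
  c10: CDB Mul2=14; issue MUL r3<-Mul2  regs: r0:Add3,r1:Mul1,r2:7,r3:Mul2
  c11: issue SUB r2<-Add2  regs: r0:Add3,r1:Mul1,r2:Add2,r3:Mul2
  c12: CDB Add3=-1  regs: r0:-1,r1:Mul1,r2:Add2,r3:Mul2
  c13: -  regs: r0:-1,r1:Mul1,r2:Add2,r3:Mul2
  c14: CDB Mul2=196  regs: r0:-1,r1:Mul1,r2:Add2,r3:196
  c15: CDB Add1=13  regs: r0:-1,r1:Mul1,r2:Add2,r3:196
  c16: -  regs: r0:-1,r1:Mul1,r2:Add2,r3:196
  c17: -  regs: r0:-1,r1:Mul1,r2:Add2,r3:196
  c18: -  regs: r0:-1,r1:Mul1,r2:Add2,r3:196
  c19: CDB Mul1=-13  regs: r0:-1,r1:-13,r2:Add2,r3:196
  c20: -  regs: r0:-1,r1:-13,r2:Add2,r3:196

STATUS = VALUE -13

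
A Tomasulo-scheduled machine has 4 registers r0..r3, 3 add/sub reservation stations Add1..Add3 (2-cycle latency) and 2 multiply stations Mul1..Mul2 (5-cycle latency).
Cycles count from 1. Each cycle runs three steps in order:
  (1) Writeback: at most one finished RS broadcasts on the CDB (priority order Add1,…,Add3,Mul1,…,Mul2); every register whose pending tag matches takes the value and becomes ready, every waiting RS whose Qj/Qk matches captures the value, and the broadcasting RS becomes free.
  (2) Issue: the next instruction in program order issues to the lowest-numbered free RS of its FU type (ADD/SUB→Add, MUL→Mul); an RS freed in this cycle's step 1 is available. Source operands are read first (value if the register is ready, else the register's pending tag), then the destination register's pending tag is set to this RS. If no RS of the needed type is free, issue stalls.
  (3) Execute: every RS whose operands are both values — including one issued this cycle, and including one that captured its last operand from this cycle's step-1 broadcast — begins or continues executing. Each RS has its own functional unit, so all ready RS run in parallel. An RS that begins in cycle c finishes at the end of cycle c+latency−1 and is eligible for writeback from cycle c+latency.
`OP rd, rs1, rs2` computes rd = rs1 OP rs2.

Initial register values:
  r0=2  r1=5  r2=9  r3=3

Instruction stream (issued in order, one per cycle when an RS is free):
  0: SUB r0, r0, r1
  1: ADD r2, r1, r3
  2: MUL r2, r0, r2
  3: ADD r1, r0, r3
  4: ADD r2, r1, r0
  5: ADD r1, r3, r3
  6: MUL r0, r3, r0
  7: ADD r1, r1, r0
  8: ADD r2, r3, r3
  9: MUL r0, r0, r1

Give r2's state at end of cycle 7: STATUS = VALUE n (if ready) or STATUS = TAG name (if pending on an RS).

  c1: issue SUB r0<-Add1  regs: r0:Add1,r1:5,r2:9,r3:3
  c2: issue ADD r2<-Add2  regs: r0:Add1,r1:5,r2:Add2,r3:3
  c3: CDB Add1=-3; issue MUL r2<-Mul1  regs: r0:-3,r1:5,r2:Mul1,r3:3
  c4: CDB Add2=8; issue ADD r1<-Add1  regs: r0:-3,r1:Add1,r2:Mul1,r3:3
  c5: issue ADD r2<-Add2  regs: r0:-3,r1:Add1,r2:Add2,r3:3
  c6: CDB Add1=0; issue ADD r1<-Add1  regs: r0:-3,r1:Add1,r2:Add2,r3:3
  c7: issue MUL r0<-Mul2  regs: r0:Mul2,r1:Add1,r2:Add2,r3:3

STATUS = TAG Add2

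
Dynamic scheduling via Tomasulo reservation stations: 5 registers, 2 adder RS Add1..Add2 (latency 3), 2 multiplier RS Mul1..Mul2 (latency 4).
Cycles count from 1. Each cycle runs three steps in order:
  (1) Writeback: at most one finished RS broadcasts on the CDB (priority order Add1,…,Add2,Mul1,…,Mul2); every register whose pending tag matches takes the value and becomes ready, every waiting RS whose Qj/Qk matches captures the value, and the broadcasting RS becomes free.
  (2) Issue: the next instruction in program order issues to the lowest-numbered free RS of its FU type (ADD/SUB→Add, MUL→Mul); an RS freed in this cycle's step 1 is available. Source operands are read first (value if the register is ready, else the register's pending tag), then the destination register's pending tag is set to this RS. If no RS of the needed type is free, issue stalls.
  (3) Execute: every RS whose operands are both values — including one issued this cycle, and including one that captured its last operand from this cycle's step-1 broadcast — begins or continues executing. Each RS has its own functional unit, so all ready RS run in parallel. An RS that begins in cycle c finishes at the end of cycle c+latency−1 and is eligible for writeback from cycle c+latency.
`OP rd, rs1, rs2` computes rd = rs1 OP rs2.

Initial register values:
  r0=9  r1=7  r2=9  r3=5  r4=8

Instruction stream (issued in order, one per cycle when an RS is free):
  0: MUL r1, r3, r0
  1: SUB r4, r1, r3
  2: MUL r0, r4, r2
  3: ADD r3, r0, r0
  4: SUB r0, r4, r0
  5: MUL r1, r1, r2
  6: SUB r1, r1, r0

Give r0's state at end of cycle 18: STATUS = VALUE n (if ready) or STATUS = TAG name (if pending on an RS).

c1: issue MUL r1<-Mul1 | r0:9,r1:Mul1,r2:9,r3:5,r4:8
c2: issue SUB r4<-Add1 | r0:9,r1:Mul1,r2:9,r3:5,r4:Add1
c3: issue MUL r0<-Mul2 | r0:Mul2,r1:Mul1,r2:9,r3:5,r4:Add1
c4: issue ADD r3<-Add2 | r0:Mul2,r1:Mul1,r2:9,r3:Add2,r4:Add1
c5: CDB Mul1=45; stall | r0:Mul2,r1:45,r2:9,r3:Add2,r4:Add1
c6: stall | r0:Mul2,r1:45,r2:9,r3:Add2,r4:Add1
c7: stall | r0:Mul2,r1:45,r2:9,r3:Add2,r4:Add1
c8: CDB Add1=40; issue SUB r0<-Add1 | r0:Add1,r1:45,r2:9,r3:Add2,r4:40
c9: issue MUL r1<-Mul1 | r0:Add1,r1:Mul1,r2:9,r3:Add2,r4:40
c10: stall | r0:Add1,r1:Mul1,r2:9,r3:Add2,r4:40
c11: stall | r0:Add1,r1:Mul1,r2:9,r3:Add2,r4:40
c12: CDB Mul2=360; stall | r0:Add1,r1:Mul1,r2:9,r3:Add2,r4:40
c13: CDB Mul1=405; stall | r0:Add1,r1:405,r2:9,r3:Add2,r4:40
c14: stall | r0:Add1,r1:405,r2:9,r3:Add2,r4:40
c15: CDB Add1=-320; issue SUB r1<-Add1 | r0:-320,r1:Add1,r2:9,r3:Add2,r4:40
c16: CDB Add2=720 | r0:-320,r1:Add1,r2:9,r3:720,r4:40
c17: - | r0:-320,r1:Add1,r2:9,r3:720,r4:40
c18: CDB Add1=725 | r0:-320,r1:725,r2:9,r3:720,r4:40

STATUS = VALUE -320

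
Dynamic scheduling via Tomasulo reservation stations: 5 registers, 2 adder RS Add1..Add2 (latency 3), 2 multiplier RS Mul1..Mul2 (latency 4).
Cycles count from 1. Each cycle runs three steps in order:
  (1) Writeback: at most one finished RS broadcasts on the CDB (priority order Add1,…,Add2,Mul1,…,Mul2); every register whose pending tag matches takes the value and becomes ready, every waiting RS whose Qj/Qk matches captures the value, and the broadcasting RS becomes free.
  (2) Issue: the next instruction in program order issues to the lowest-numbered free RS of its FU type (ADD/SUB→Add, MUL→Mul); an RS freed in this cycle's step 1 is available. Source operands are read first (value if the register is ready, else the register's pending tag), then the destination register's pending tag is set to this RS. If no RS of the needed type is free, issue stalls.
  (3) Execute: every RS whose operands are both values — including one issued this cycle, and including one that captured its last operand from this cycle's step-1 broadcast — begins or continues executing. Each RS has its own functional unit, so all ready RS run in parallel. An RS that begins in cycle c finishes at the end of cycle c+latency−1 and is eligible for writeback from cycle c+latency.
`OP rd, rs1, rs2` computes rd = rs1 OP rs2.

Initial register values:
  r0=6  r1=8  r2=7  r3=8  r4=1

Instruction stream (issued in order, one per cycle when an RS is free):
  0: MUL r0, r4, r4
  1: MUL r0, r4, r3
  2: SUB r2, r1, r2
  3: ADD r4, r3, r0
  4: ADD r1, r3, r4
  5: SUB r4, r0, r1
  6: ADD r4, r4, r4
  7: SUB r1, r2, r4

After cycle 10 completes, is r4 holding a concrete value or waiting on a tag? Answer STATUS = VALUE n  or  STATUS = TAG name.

STATUS = TAG Add2

  c1: issue MUL r0<-Mul1  regs: r0:Mul1,r1:8,r2:7,r3:8,r4:1
  c2: issue MUL r0<-Mul2  regs: r0:Mul2,r1:8,r2:7,r3:8,r4:1
  c3: issue SUB r2<-Add1  regs: r0:Mul2,r1:8,r2:Add1,r3:8,r4:1
  c4: issue ADD r4<-Add2  regs: r0:Mul2,r1:8,r2:Add1,r3:8,r4:Add2
  c5: CDB Mul1=1; stall  regs: r0:Mul2,r1:8,r2:Add1,r3:8,r4:Add2
  c6: CDB Add1=1; issue ADD r1<-Add1  regs: r0:Mul2,r1:Add1,r2:1,r3:8,r4:Add2
  c7: CDB Mul2=8; stall  regs: r0:8,r1:Add1,r2:1,r3:8,r4:Add2
  c8: stall  regs: r0:8,r1:Add1,r2:1,r3:8,r4:Add2
  c9: stall  regs: r0:8,r1:Add1,r2:1,r3:8,r4:Add2
  c10: CDB Add2=16; issue SUB r4<-Add2  regs: r0:8,r1:Add1,r2:1,r3:8,r4:Add2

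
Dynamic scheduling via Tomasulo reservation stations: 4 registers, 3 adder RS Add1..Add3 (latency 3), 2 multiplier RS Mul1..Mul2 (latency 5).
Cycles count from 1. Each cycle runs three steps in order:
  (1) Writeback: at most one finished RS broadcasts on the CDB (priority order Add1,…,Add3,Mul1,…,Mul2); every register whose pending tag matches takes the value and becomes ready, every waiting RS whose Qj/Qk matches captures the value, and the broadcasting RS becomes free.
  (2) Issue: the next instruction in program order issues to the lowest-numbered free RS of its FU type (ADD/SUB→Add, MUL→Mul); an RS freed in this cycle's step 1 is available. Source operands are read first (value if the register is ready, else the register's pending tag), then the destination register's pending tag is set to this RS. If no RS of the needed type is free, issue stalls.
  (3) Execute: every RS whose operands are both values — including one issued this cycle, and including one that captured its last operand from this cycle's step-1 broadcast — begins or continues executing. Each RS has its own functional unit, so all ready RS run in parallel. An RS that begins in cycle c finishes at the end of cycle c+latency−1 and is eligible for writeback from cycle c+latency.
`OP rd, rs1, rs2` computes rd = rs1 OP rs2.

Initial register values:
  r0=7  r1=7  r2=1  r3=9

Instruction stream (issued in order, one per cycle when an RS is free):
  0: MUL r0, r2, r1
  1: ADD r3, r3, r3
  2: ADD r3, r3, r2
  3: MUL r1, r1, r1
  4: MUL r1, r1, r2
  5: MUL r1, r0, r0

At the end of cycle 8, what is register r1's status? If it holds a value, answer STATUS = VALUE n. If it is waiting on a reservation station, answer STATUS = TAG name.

c1: issue MUL r0<-Mul1 | r0:Mul1,r1:7,r2:1,r3:9
c2: issue ADD r3<-Add1 | r0:Mul1,r1:7,r2:1,r3:Add1
c3: issue ADD r3<-Add2 | r0:Mul1,r1:7,r2:1,r3:Add2
c4: issue MUL r1<-Mul2 | r0:Mul1,r1:Mul2,r2:1,r3:Add2
c5: CDB Add1=18; stall | r0:Mul1,r1:Mul2,r2:1,r3:Add2
c6: CDB Mul1=7; issue MUL r1<-Mul1 | r0:7,r1:Mul1,r2:1,r3:Add2
c7: stall | r0:7,r1:Mul1,r2:1,r3:Add2
c8: CDB Add2=19; stall | r0:7,r1:Mul1,r2:1,r3:19

STATUS = TAG Mul1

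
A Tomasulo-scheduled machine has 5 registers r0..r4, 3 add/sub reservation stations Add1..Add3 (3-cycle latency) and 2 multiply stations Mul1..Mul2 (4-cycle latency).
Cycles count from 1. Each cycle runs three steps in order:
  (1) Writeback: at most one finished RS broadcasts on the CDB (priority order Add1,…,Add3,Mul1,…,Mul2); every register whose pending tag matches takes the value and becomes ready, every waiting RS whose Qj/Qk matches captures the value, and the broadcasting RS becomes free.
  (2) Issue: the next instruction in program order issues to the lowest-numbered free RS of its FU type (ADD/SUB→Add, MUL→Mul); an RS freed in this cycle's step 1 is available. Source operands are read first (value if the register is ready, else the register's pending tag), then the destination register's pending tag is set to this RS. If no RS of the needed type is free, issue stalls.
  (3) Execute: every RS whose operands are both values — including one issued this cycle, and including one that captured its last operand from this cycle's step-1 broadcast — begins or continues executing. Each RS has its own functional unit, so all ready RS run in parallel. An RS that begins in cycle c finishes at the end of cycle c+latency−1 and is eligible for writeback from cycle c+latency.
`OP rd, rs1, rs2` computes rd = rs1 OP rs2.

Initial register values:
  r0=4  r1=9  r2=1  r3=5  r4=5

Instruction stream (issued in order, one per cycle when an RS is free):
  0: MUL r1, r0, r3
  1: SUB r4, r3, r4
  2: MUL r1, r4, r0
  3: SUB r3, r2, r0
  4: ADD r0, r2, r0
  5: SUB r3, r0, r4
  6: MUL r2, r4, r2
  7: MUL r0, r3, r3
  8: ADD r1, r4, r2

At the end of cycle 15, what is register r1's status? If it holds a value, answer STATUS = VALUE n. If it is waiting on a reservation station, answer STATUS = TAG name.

STATUS = VALUE 0

  c1: issue MUL r1<-Mul1  regs: r0:4,r1:Mul1,r2:1,r3:5,r4:5
  c2: issue SUB r4<-Add1  regs: r0:4,r1:Mul1,r2:1,r3:5,r4:Add1
  c3: issue MUL r1<-Mul2  regs: r0:4,r1:Mul2,r2:1,r3:5,r4:Add1
  c4: issue SUB r3<-Add2  regs: r0:4,r1:Mul2,r2:1,r3:Add2,r4:Add1
  c5: CDB Add1=0; issue ADD r0<-Add1  regs: r0:Add1,r1:Mul2,r2:1,r3:Add2,r4:0
  c6: CDB Mul1=20; issue SUB r3<-Add3  regs: r0:Add1,r1:Mul2,r2:1,r3:Add3,r4:0
  c7: CDB Add2=-3; issue MUL r2<-Mul1  regs: r0:Add1,r1:Mul2,r2:Mul1,r3:Add3,r4:0
  c8: CDB Add1=5; stall  regs: r0:5,r1:Mul2,r2:Mul1,r3:Add3,r4:0
  c9: CDB Mul2=0; issue MUL r0<-Mul2  regs: r0:Mul2,r1:0,r2:Mul1,r3:Add3,r4:0
  c10: issue ADD r1<-Add1  regs: r0:Mul2,r1:Add1,r2:Mul1,r3:Add3,r4:0
  c11: CDB Add3=5  regs: r0:Mul2,r1:Add1,r2:Mul1,r3:5,r4:0
  c12: CDB Mul1=0  regs: r0:Mul2,r1:Add1,r2:0,r3:5,r4:0
  c13: -  regs: r0:Mul2,r1:Add1,r2:0,r3:5,r4:0
  c14: -  regs: r0:Mul2,r1:Add1,r2:0,r3:5,r4:0
  c15: CDB Add1=0  regs: r0:Mul2,r1:0,r2:0,r3:5,r4:0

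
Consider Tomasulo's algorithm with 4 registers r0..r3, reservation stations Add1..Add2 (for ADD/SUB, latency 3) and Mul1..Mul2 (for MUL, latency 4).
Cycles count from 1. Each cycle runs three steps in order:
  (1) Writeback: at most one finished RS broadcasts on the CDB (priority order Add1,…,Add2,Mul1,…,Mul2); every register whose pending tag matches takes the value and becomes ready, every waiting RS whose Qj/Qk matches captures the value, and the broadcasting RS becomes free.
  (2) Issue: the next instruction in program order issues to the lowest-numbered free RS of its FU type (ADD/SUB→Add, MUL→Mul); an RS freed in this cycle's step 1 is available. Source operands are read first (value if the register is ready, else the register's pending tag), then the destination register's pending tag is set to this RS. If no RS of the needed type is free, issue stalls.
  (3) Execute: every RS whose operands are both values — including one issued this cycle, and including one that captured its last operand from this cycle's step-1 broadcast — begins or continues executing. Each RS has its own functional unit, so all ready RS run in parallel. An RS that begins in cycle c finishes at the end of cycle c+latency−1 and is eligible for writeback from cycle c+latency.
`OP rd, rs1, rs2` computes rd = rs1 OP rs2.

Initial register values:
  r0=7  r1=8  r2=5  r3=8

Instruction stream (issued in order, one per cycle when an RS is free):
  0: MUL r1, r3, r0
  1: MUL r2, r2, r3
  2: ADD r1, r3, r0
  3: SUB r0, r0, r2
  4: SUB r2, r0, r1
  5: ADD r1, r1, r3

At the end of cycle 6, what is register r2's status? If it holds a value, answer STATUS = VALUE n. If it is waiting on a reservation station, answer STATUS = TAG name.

STATUS = TAG Add1

cycle 1: issue MUL r1<-Mul1 // r0:7,r1:Mul1,r2:5,r3:8
cycle 2: issue MUL r2<-Mul2 // r0:7,r1:Mul1,r2:Mul2,r3:8
cycle 3: issue ADD r1<-Add1 // r0:7,r1:Add1,r2:Mul2,r3:8
cycle 4: issue SUB r0<-Add2 // r0:Add2,r1:Add1,r2:Mul2,r3:8
cycle 5: CDB Mul1=56; stall // r0:Add2,r1:Add1,r2:Mul2,r3:8
cycle 6: CDB Add1=15; issue SUB r2<-Add1 // r0:Add2,r1:15,r2:Add1,r3:8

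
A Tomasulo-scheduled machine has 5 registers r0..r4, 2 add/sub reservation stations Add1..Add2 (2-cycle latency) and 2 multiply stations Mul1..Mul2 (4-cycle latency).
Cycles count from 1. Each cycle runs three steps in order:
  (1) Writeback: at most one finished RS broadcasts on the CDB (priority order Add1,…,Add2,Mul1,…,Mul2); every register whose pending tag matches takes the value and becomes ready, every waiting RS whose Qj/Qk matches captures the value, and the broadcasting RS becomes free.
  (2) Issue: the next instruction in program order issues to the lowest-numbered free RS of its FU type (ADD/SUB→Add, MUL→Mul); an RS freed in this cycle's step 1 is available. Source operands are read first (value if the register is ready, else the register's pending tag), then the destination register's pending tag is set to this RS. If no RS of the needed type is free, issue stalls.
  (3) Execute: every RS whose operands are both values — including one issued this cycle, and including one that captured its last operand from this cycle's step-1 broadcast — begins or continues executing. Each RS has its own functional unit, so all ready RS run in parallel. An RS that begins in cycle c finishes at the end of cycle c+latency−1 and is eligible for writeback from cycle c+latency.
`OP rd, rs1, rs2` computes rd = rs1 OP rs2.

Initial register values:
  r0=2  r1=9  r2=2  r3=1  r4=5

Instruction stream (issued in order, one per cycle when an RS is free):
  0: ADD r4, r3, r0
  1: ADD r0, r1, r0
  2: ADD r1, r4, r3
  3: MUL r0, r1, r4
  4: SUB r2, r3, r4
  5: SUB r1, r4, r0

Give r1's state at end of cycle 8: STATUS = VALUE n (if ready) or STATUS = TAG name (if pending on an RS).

  c1: issue ADD r4<-Add1  regs: r0:2,r1:9,r2:2,r3:1,r4:Add1
  c2: issue ADD r0<-Add2  regs: r0:Add2,r1:9,r2:2,r3:1,r4:Add1
  c3: CDB Add1=3; issue ADD r1<-Add1  regs: r0:Add2,r1:Add1,r2:2,r3:1,r4:3
  c4: CDB Add2=11; issue MUL r0<-Mul1  regs: r0:Mul1,r1:Add1,r2:2,r3:1,r4:3
  c5: CDB Add1=4; issue SUB r2<-Add1  regs: r0:Mul1,r1:4,r2:Add1,r3:1,r4:3
  c6: issue SUB r1<-Add2  regs: r0:Mul1,r1:Add2,r2:Add1,r3:1,r4:3
  c7: CDB Add1=-2  regs: r0:Mul1,r1:Add2,r2:-2,r3:1,r4:3
  c8: -  regs: r0:Mul1,r1:Add2,r2:-2,r3:1,r4:3

STATUS = TAG Add2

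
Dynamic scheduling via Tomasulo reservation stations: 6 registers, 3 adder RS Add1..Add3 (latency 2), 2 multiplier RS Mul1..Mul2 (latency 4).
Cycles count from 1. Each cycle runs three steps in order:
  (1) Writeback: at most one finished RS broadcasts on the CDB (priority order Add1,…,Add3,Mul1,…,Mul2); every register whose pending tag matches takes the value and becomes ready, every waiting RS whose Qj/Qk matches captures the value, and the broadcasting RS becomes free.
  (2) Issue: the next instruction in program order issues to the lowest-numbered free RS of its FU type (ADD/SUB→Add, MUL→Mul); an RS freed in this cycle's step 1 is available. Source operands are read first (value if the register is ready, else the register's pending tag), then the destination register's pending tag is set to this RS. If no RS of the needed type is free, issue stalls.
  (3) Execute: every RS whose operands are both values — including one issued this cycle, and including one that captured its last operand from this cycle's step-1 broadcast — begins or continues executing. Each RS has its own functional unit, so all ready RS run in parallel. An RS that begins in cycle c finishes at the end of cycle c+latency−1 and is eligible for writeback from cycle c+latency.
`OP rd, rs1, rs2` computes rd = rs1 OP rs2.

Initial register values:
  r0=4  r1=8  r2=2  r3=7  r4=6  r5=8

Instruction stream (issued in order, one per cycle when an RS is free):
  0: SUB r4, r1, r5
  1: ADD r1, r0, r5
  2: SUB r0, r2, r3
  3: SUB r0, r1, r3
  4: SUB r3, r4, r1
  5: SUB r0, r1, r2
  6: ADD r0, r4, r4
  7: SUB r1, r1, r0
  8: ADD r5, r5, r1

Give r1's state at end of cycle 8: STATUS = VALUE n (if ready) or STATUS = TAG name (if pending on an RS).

c1: issue SUB r4<-Add1 | r0:4,r1:8,r2:2,r3:7,r4:Add1,r5:8
c2: issue ADD r1<-Add2 | r0:4,r1:Add2,r2:2,r3:7,r4:Add1,r5:8
c3: CDB Add1=0; issue SUB r0<-Add1 | r0:Add1,r1:Add2,r2:2,r3:7,r4:0,r5:8
c4: CDB Add2=12; issue SUB r0<-Add2 | r0:Add2,r1:12,r2:2,r3:7,r4:0,r5:8
c5: CDB Add1=-5; issue SUB r3<-Add1 | r0:Add2,r1:12,r2:2,r3:Add1,r4:0,r5:8
c6: CDB Add2=5; issue SUB r0<-Add2 | r0:Add2,r1:12,r2:2,r3:Add1,r4:0,r5:8
c7: CDB Add1=-12; issue ADD r0<-Add1 | r0:Add1,r1:12,r2:2,r3:-12,r4:0,r5:8
c8: CDB Add2=10; issue SUB r1<-Add2 | r0:Add1,r1:Add2,r2:2,r3:-12,r4:0,r5:8

STATUS = TAG Add2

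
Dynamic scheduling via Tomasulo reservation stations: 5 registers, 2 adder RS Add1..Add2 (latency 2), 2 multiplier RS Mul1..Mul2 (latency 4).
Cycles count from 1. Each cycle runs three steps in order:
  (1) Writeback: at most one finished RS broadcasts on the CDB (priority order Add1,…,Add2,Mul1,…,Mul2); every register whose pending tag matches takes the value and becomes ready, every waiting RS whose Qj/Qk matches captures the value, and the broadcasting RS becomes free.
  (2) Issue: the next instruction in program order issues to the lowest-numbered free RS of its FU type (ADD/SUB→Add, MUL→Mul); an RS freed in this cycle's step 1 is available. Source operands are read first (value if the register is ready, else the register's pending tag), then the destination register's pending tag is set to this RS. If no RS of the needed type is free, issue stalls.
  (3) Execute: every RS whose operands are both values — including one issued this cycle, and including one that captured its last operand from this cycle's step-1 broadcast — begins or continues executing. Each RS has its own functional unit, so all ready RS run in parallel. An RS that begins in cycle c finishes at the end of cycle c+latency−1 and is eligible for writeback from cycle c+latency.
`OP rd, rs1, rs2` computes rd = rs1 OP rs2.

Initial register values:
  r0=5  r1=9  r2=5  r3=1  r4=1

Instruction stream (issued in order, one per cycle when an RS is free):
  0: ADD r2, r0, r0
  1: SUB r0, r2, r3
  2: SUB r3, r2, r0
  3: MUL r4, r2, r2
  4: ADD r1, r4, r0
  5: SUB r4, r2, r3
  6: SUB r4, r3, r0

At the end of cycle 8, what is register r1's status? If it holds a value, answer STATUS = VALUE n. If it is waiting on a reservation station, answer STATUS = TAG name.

STATUS = TAG Add2

c1: issue ADD r2<-Add1 | r0:5,r1:9,r2:Add1,r3:1,r4:1
c2: issue SUB r0<-Add2 | r0:Add2,r1:9,r2:Add1,r3:1,r4:1
c3: CDB Add1=10; issue SUB r3<-Add1 | r0:Add2,r1:9,r2:10,r3:Add1,r4:1
c4: issue MUL r4<-Mul1 | r0:Add2,r1:9,r2:10,r3:Add1,r4:Mul1
c5: CDB Add2=9; issue ADD r1<-Add2 | r0:9,r1:Add2,r2:10,r3:Add1,r4:Mul1
c6: stall | r0:9,r1:Add2,r2:10,r3:Add1,r4:Mul1
c7: CDB Add1=1; issue SUB r4<-Add1 | r0:9,r1:Add2,r2:10,r3:1,r4:Add1
c8: CDB Mul1=100; stall | r0:9,r1:Add2,r2:10,r3:1,r4:Add1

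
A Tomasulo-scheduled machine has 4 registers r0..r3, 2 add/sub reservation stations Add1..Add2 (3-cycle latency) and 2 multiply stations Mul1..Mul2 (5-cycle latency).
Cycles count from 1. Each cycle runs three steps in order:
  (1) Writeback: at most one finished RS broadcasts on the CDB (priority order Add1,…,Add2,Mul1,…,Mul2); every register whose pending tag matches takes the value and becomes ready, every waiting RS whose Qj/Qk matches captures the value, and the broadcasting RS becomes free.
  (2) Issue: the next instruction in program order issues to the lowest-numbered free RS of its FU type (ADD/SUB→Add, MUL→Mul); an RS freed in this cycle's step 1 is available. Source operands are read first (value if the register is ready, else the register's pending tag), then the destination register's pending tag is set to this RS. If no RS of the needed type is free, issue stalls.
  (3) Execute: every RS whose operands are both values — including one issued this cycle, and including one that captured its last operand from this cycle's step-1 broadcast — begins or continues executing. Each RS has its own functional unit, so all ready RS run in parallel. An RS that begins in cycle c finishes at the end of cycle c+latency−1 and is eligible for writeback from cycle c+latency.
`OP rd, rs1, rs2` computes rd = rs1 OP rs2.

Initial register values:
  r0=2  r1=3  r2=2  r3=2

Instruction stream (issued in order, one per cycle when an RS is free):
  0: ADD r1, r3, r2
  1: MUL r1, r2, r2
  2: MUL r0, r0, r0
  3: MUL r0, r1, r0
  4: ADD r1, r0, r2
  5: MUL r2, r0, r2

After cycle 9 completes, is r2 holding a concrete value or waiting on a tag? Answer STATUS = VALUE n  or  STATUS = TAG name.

  c1: issue ADD r1<-Add1  regs: r0:2,r1:Add1,r2:2,r3:2
  c2: issue MUL r1<-Mul1  regs: r0:2,r1:Mul1,r2:2,r3:2
  c3: issue MUL r0<-Mul2  regs: r0:Mul2,r1:Mul1,r2:2,r3:2
  c4: CDB Add1=4; stall  regs: r0:Mul2,r1:Mul1,r2:2,r3:2
  c5: stall  regs: r0:Mul2,r1:Mul1,r2:2,r3:2
  c6: stall  regs: r0:Mul2,r1:Mul1,r2:2,r3:2
  c7: CDB Mul1=4; issue MUL r0<-Mul1  regs: r0:Mul1,r1:4,r2:2,r3:2
  c8: CDB Mul2=4; issue ADD r1<-Add1  regs: r0:Mul1,r1:Add1,r2:2,r3:2
  c9: issue MUL r2<-Mul2  regs: r0:Mul1,r1:Add1,r2:Mul2,r3:2

STATUS = TAG Mul2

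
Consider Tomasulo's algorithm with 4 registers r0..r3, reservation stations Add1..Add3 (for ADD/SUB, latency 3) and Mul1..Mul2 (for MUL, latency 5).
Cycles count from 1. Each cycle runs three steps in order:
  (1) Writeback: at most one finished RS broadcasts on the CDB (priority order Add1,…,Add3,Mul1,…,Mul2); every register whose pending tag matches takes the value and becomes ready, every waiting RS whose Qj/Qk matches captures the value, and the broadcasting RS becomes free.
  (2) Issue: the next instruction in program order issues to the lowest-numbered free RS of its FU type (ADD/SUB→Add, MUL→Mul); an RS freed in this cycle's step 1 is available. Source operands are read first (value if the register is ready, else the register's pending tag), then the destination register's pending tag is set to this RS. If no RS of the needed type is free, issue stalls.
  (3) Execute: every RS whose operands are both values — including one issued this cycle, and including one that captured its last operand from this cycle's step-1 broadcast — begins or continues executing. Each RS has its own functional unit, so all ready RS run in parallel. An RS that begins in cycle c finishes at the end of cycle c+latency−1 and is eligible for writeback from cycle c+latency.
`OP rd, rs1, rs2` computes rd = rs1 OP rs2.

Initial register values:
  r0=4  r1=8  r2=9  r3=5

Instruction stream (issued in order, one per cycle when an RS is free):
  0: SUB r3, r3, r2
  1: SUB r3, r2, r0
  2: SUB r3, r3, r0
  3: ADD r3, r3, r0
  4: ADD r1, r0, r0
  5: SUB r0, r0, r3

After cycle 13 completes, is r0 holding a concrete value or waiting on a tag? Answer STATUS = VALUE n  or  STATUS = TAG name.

c1: issue SUB r3<-Add1 | r0:4,r1:8,r2:9,r3:Add1
c2: issue SUB r3<-Add2 | r0:4,r1:8,r2:9,r3:Add2
c3: issue SUB r3<-Add3 | r0:4,r1:8,r2:9,r3:Add3
c4: CDB Add1=-4; issue ADD r3<-Add1 | r0:4,r1:8,r2:9,r3:Add1
c5: CDB Add2=5; issue ADD r1<-Add2 | r0:4,r1:Add2,r2:9,r3:Add1
c6: stall | r0:4,r1:Add2,r2:9,r3:Add1
c7: stall | r0:4,r1:Add2,r2:9,r3:Add1
c8: CDB Add2=8; issue SUB r0<-Add2 | r0:Add2,r1:8,r2:9,r3:Add1
c9: CDB Add3=1 | r0:Add2,r1:8,r2:9,r3:Add1
c10: - | r0:Add2,r1:8,r2:9,r3:Add1
c11: - | r0:Add2,r1:8,r2:9,r3:Add1
c12: CDB Add1=5 | r0:Add2,r1:8,r2:9,r3:5
c13: - | r0:Add2,r1:8,r2:9,r3:5

STATUS = TAG Add2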